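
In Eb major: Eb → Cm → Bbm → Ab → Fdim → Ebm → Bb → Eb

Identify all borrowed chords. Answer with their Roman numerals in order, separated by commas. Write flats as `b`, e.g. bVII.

In Eb major the diatonic chords are Eb, Fm, Gm, Ab, Bb, Cm, Ddim. Of the given chords, Eb, Cm, Ab and Bb are diatonic. Bbm (Bb–Db–F) doesn't fit — on degree 5 Eb major would have Bb (V). Bbm is the degree-5 chord of Eb minor, so it is the borrowed v. Fdim (F–Ab–Cb) doesn't fit — on degree 2 Eb major would have Fm (ii). Fdim is the degree-2 chord of Eb minor, so it is the borrowed ii°. Ebm (Eb–Gb–Bb) doesn't fit — on degree 1 Eb major would have Eb (I). Ebm is the degree-1 chord of Eb minor, so it is the borrowed i.

v, ii°, i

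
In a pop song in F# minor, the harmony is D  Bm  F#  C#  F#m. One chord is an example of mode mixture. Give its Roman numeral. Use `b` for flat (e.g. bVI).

I

In F# minor (with V from harmonic minor) the diatonic chords are F#m, G#dim, A, Bm, C#, D, E. D, Bm, C# and F#m are all diatonic. F# (F#–A#–C#) doesn't fit — on degree 1 F# minor would have F#m (i). F# is the degree-1 chord of F# major, so it is the borrowed I.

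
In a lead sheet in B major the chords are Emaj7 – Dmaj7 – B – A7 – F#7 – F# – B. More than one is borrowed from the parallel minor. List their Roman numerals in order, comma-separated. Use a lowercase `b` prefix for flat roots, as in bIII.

bIIImaj7, bVII7

In B major the diatonic chords are B, C#m, D#m, E, F#, G#m, A#dim. Emaj7, B, F#7 and F# all belong to that set. But Dmaj7 (D–F#–A–C#) is foreign: the diatonic iii on degree 3 is D#m, whereas Dmaj7 comes from B minor. It is labeled bIIImaj7. A7 (A–C#–E–G) doesn't fit — on degree 7 B major would have A#dim (vii°). A7 is the degree-7 chord of B minor, so it is the borrowed bVII7.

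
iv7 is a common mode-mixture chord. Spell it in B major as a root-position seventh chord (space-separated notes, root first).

iv7 is built on scale degree 4, which is E in both B major and its parallel. Stacking thirds in B minor on E gives E–G–B–D.

E G B D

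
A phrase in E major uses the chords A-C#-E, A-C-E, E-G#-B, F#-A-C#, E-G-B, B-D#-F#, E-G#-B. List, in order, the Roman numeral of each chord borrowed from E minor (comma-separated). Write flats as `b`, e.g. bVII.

In E major the diatonic chords are E, F#m, G#m, A, B, C#m, D#dim. A–C#–E = A, E–G#–B = E, F#–A–C# = F#m and B–D#–F# = B are all diatonic. A–C–E doesn't fit — on degree 4 E major would have A (IV). Am is the degree-4 chord of E minor, so it is the borrowed iv. E–G–B is not: scale degree 1 in E major carries E (I). In E minor the chord on that degree is Em, so here it functions as i, borrowed from the parallel minor.

iv, i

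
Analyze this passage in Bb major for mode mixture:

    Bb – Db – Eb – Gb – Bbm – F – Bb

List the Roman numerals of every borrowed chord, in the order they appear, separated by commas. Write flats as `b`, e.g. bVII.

bIII, bVI, i

Bb major has the diatonic set Bb, Cm, Dm, Eb, F, Gm, Adim. Bb, Eb and F all belong to that set. But Db (Db–F–Ab) is foreign: the diatonic iii on degree 3 is Dm, whereas Db comes from Bb minor. It is labeled bIII. But Gb (Gb–Bb–Db) is foreign: the diatonic vi on degree 6 is Gm, whereas Gb comes from Bb minor. It is labeled bVI. Bbm (Bb–Db–F) is not: scale degree 1 in Bb major carries Bb (I). In Bb minor the chord on that degree is Bbm, so here it functions as i, borrowed from the parallel minor.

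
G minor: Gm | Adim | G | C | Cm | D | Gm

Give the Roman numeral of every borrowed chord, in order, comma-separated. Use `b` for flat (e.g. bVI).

G minor has the diatonic set Gm, Adim, Bb, Cm, D, Eb, F (with V from harmonic minor). Gm, Adim, Cm and D all belong to that set. But G (G–B–D) is foreign: the diatonic i on degree 1 is Gm, whereas G comes from G major. It is labeled I. C (C–E–G) doesn't fit — on degree 4 G minor would have Cm (iv). C is the degree-4 chord of G major, so it is the borrowed IV.

I, IV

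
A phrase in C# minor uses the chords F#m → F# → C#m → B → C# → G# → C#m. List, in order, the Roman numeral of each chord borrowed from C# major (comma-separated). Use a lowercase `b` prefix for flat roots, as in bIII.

In C# minor (with V from harmonic minor) the diatonic chords are C#m, D#dim, E, F#m, G#, A, B. Of the given chords, F#m, C#m, B and G# are diatonic. But F# (F#–A#–C#) is foreign: the diatonic iv on degree 4 is F#m, whereas F# comes from C# major. It is labeled IV. C# (C#–E#–G#) is not: scale degree 1 in C# minor carries C#m (i). In C# major the chord on that degree is C#, so here it functions as I, borrowed from the parallel major.

IV, I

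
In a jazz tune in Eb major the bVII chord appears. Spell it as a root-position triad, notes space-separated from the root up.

The root of bVII is the lowered 7th degree: D becomes Db. Building the major chord from the parallel minor on Db: Db–F–Ab.

Db F Ab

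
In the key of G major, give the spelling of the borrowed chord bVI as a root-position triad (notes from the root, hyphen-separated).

Eb-G-Bb

The root of bVI is the lowered 6th degree: E becomes Eb. Building the major chord from the parallel minor on Eb: Eb–G–Bb.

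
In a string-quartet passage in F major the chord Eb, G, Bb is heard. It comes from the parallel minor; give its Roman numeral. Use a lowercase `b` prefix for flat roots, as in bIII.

The root Eb is the lowered 7th scale degree — diatonically F major has E there. Diatonically F major has Edim (vii°) on that degree; Eb–G–Bb is instead the major chord native to F minor, so it takes the label bVII.

bVII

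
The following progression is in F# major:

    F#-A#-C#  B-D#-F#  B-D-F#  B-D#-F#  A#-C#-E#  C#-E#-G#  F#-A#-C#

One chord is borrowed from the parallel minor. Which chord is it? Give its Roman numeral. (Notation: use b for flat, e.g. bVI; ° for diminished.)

F# major has the diatonic set F#, G#m, A#m, B, C#, D#m, E#dim. Of the given chords, F#–A#–C# = F#, B–D#–F# = B, A#–C#–E# = A#m and C#–E#–G# = C# are diatonic. B–D–F# is not: scale degree 4 in F# major carries B (IV). In F# minor the chord on that degree is Bm, so here it functions as iv, borrowed from the parallel minor.

iv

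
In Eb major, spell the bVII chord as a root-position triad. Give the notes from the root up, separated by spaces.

Db F Ab

bVII is built on the lowered scale degree 7. In Eb major degree 7 is D; lowered it becomes Db. Stacking thirds in Eb minor on Db gives Db–F–Ab.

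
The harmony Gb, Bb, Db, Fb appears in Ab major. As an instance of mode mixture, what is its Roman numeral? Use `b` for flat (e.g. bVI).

In Ab major scale degree 7 is G; Gb is its lowered form, from Ab minor. The diatonic chord on degree 7 would be Gdim (vii°), but Gb–Bb–Db–Fb is the dominant-seventh chord from Ab minor. As a borrowed chord it is labeled bVII7.

bVII7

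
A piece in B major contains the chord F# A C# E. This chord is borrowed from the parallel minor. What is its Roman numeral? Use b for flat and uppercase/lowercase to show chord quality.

The root F# is the diatonic 5th degree of B major; the borrowing shows in the chord quality. F#–A–C#–E is a minor-seventh chord — the form found in B minor, not the diatonic V (F#). Borrowed into B major it is written v7.

v7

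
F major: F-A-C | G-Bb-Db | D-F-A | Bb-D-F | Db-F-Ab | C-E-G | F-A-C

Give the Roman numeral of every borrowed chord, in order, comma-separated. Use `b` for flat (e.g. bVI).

F major has the diatonic set F, Gm, Am, Bb, C, Dm, Edim. F–A–C = F, D–F–A = Dm, Bb–D–F = Bb and C–E–G = C are all diatonic. G–Bb–Db is not: scale degree 2 in F major carries Gm (ii). In F minor the chord on that degree is Gdim, so here it functions as ii°, borrowed from the parallel minor. Db–F–Ab is not: scale degree 6 in F major carries Dm (vi). In F minor the chord on that degree is Db, so here it functions as bVI, borrowed from the parallel minor.

ii°, bVI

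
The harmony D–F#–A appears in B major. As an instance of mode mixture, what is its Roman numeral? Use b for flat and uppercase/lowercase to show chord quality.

bIII

In B major scale degree 3 is D#; D is its lowered form, from B minor. Diatonically B major has D#m (iii) on that degree; D–F#–A is instead the major chord native to B minor, so it takes the label bIII.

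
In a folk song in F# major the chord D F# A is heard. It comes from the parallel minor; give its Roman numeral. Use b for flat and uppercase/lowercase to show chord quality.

bVI

In F# major scale degree 6 is D#; D is its lowered form, from F# minor. Diatonically F# major has D#m (vi) on that degree; D–F#–A is instead the major chord native to F# minor, so it takes the label bVI.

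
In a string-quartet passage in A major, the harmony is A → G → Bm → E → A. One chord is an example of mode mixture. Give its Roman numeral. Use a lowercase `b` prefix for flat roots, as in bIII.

A major has the diatonic set A, Bm, C#m, D, E, F#m, G#dim. A, Bm and E are all diatonic. G (G–B–D) is not: scale degree 7 in A major carries G#dim (vii°). In A minor the chord on that degree is G, so here it functions as bVII, borrowed from the parallel minor.

bVII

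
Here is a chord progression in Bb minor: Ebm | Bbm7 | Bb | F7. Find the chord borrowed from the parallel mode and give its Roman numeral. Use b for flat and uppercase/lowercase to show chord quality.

The diatonic triads in Bb minor (with V from harmonic minor) are Bbm, Cdim, Db, Ebm, F, Gb, Ab. Ebm, Bbm7 and F7 all belong to that set. Bb (Bb–D–F) is not: scale degree 1 in Bb minor carries Bbm (i). In Bb major the chord on that degree is Bb, so here it functions as I, borrowed from the parallel major.

I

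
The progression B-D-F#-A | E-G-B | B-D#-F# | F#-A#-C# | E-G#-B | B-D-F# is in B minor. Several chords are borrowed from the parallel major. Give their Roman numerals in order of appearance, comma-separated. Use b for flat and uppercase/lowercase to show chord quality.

I, IV

The diatonic triads in B minor (with V from harmonic minor) are Bm, C#dim, D, Em, F#, G, A. B–D–F#–A = Bm7, E–G–B = Em, F#–A#–C# = F# and B–D–F# = Bm are all diatonic. B–D#–F# doesn't fit — on degree 1 B minor would have Bm (i). B is the degree-1 chord of B major, so it is the borrowed I. E–G#–B is not: scale degree 4 in B minor carries Em (iv). In B major the chord on that degree is E, so here it functions as IV, borrowed from the parallel major.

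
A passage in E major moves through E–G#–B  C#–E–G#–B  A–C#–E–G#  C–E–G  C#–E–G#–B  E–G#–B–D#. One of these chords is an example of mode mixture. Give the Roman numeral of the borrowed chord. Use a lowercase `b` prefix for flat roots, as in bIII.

E major has the diatonic set E, F#m, G#m, A, B, C#m, D#dim. E–G#–B = E, C#–E–G#–B = C#m7, A–C#–E–G# = Amaj7 and E–G#–B–D# = Emaj7 all belong to that set. C–E–G is not: scale degree 6 in E major carries C#m (vi). In E minor the chord on that degree is C, so here it functions as bVI, borrowed from the parallel minor.

bVI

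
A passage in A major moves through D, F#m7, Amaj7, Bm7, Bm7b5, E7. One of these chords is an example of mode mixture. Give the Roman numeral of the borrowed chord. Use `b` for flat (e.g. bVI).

The diatonic triads in A major are A, Bm, C#m, D, E, F#m, G#dim. Of the given chords, D, F#m7, Amaj7, Bm7 and E7 are diatonic. Bm7b5 (B–D–F–A) doesn't fit — on degree 2 A major would have Bm (ii). Bm7b5 is the degree-2 chord of A minor, so it is the borrowed iiø7.

iiø7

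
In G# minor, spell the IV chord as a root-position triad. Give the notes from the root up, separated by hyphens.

C#-E#-G#

The root, C#, is scale degree 4 — the same note in G# minor and G# major; only the chord quality changes. Stacking thirds in G# major on C# gives C#–E#–G#.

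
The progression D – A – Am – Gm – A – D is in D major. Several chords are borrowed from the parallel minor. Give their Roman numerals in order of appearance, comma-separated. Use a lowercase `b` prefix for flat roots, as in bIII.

v, iv

The diatonic triads in D major are D, Em, F#m, G, A, Bm, C#dim. Of the given chords, D and A are diatonic. Am (A–C–E) is not: scale degree 5 in D major carries A (V). In D minor the chord on that degree is Am, so here it functions as v, borrowed from the parallel minor. But Gm (G–Bb–D) is foreign: the diatonic IV on degree 4 is G, whereas Gm comes from D minor. It is labeled iv.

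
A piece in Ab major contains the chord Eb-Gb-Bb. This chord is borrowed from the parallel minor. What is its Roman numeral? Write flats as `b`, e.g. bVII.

v

Eb is scale degree 5 in Ab major. Diatonically Ab major has Eb (V) on that degree; Eb–Gb–Bb is instead the minor chord native to Ab minor, so it takes the label v.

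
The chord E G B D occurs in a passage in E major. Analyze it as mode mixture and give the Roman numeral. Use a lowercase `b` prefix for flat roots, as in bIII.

i7

E is scale degree 1 in E major. The diatonic chord on degree 1 would be E (I), but E–G–B–D is the minor-seventh chord from E minor. As a borrowed chord it is labeled i7.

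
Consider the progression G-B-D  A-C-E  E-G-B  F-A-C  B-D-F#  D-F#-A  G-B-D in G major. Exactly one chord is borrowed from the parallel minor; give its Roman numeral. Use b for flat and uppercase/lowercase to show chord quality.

G major has the diatonic set G, Am, Bm, C, D, Em, F#dim. Of the given chords, G–B–D = G, A–C–E = Am, E–G–B = Em, B–D–F# = Bm and D–F#–A = D are diatonic. F–A–C is not: scale degree 7 in G major carries F#dim (vii°). In G minor the chord on that degree is F, so here it functions as bVII, borrowed from the parallel minor.

bVII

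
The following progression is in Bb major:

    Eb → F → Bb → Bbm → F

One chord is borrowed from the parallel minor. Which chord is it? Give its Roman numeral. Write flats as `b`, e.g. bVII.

i

In Bb major the diatonic chords are Bb, Cm, Dm, Eb, F, Gm, Adim. Eb, F and Bb are all diatonic. Bbm (Bb–Db–F) doesn't fit — on degree 1 Bb major would have Bb (I). Bbm is the degree-1 chord of Bb minor, so it is the borrowed i.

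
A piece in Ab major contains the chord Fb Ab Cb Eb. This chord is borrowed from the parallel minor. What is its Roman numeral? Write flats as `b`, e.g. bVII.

In Ab major scale degree 6 is F; Fb is its lowered form, from Ab minor. The diatonic chord on degree 6 would be Fm (vi), but Fb–Ab–Cb–Eb is the major-seventh chord from Ab minor. As a borrowed chord it is labeled bVImaj7.

bVImaj7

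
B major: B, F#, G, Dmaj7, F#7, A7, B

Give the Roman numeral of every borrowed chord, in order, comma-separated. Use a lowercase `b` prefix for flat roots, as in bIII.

bVI, bIIImaj7, bVII7

The diatonic triads in B major are B, C#m, D#m, E, F#, G#m, A#dim. B, F# and F#7 all belong to that set. G (G–B–D) doesn't fit — on degree 6 B major would have G#m (vi). G is the degree-6 chord of B minor, so it is the borrowed bVI. But Dmaj7 (D–F#–A–C#) is foreign: the diatonic iii on degree 3 is D#m, whereas Dmaj7 comes from B minor. It is labeled bIIImaj7. A7 (A–C#–E–G) is not: scale degree 7 in B major carries A#dim (vii°). In B minor the chord on that degree is A7, so here it functions as bVII7, borrowed from the parallel minor.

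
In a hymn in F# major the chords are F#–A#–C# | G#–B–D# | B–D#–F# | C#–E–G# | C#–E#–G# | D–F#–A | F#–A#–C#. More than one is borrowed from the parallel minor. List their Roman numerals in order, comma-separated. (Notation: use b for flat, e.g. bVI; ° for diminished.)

F# major has the diatonic set F#, G#m, A#m, B, C#, D#m, E#dim. F#–A#–C# = F#, G#–B–D# = G#m, B–D#–F# = B and C#–E#–G# = C# all belong to that set. But C#–E–G# is foreign: the diatonic V on degree 5 is C#, whereas C#m comes from F# minor. It is labeled v. But D–F#–A is foreign: the diatonic vi on degree 6 is D#m, whereas D comes from F# minor. It is labeled bVI.

v, bVI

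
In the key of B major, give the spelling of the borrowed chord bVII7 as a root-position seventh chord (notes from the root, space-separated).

Scale degree 7 in B major is A#. bVII7 uses the lowered form, A, taken from B minor. Building the dominant-seventh chord from the parallel minor on A: A–C#–E–G.

A C# E G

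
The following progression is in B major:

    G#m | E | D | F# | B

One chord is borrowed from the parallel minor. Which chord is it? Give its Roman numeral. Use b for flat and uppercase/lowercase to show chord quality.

The diatonic triads in B major are B, C#m, D#m, E, F#, G#m, A#dim. G#m, E, F# and B all belong to that set. D (D–F#–A) doesn't fit — on degree 3 B major would have D#m (iii). D is the degree-3 chord of B minor, so it is the borrowed bIII.

bIII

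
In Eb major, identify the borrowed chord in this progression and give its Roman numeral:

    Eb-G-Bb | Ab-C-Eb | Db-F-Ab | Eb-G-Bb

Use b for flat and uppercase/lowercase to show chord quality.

bVII

Eb major has the diatonic set Eb, Fm, Gm, Ab, Bb, Cm, Ddim. Of the given chords, Eb–G–Bb = Eb and Ab–C–Eb = Ab are diatonic. Db–F–Ab is not: scale degree 7 in Eb major carries Ddim (vii°). In Eb minor the chord on that degree is Db, so here it functions as bVII, borrowed from the parallel minor.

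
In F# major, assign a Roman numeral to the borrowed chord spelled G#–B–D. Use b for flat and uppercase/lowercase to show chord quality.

ii°

G# is scale degree 2 in F# major. The diatonic chord on degree 2 would be G#m (ii), but G#–B–D is the diminished chord from F# minor. As a borrowed chord it is labeled ii°.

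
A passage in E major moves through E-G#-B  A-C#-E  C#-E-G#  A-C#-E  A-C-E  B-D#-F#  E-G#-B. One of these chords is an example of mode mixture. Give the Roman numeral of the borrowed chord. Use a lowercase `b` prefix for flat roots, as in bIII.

iv

E major has the diatonic set E, F#m, G#m, A, B, C#m, D#dim. E–G#–B = E, A–C#–E = A, C#–E–G# = C#m and B–D#–F# = B are all diatonic. A–C–E is not: scale degree 4 in E major carries A (IV). In E minor the chord on that degree is Am, so here it functions as iv, borrowed from the parallel minor.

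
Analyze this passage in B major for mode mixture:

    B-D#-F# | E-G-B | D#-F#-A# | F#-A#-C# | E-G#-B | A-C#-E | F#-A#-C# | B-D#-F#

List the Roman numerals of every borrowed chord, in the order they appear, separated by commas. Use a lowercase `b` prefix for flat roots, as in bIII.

iv, bVII

The diatonic triads in B major are B, C#m, D#m, E, F#, G#m, A#dim. Of the given chords, B–D#–F# = B, D#–F#–A# = D#m, F#–A#–C# = F# and E–G#–B = E are diatonic. But E–G–B is foreign: the diatonic IV on degree 4 is E, whereas Em comes from B minor. It is labeled iv. But A–C#–E is foreign: the diatonic vii° on degree 7 is A#dim, whereas A comes from B minor. It is labeled bVII.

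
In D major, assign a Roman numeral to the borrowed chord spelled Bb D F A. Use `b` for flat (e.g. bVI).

bVImaj7

The root Bb is the lowered 6th scale degree — diatonically D major has B there. The diatonic chord on degree 6 would be Bm (vi), but Bb–D–F–A is the major-seventh chord from D minor. As a borrowed chord it is labeled bVImaj7.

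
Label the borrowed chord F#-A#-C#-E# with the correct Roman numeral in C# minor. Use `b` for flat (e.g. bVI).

IVmaj7

F# is scale degree 4 in C# minor. Diatonically C# minor has F#m (iv) on that degree; F#–A#–C#–E# is instead the major-seventh chord native to C# major, so it takes the label IVmaj7.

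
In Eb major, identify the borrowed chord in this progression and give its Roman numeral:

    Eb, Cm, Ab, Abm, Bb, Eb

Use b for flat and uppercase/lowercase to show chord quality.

Eb major has the diatonic set Eb, Fm, Gm, Ab, Bb, Cm, Ddim. Of the given chords, Eb, Cm, Ab and Bb are diatonic. Abm (Ab–Cb–Eb) doesn't fit — on degree 4 Eb major would have Ab (IV). Abm is the degree-4 chord of Eb minor, so it is the borrowed iv.

iv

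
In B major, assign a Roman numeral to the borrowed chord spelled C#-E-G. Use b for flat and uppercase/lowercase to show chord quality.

The root C# is the diatonic 2nd degree of B major; the borrowing shows in the chord quality. Diatonically B major has C#m (ii) on that degree; C#–E–G is instead the diminished chord native to B minor, so it takes the label ii°.

ii°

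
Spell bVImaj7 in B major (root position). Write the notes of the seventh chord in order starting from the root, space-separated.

G B D F#

Scale degree 6 in B major is G#. bVImaj7 uses the lowered form, G, taken from B minor. In B minor the chord on G is G–B–D–F#.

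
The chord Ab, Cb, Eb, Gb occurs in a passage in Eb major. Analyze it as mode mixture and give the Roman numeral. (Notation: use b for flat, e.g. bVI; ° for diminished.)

The root Ab is the diatonic 4th degree of Eb major; the borrowing shows in the chord quality. Diatonically Eb major has Ab (IV) on that degree; Ab–Cb–Eb–Gb is instead the minor-seventh chord native to Eb minor, so it takes the label iv7.

iv7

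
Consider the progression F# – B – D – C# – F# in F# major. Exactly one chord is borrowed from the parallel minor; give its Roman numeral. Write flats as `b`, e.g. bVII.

The diatonic triads in F# major are F#, G#m, A#m, B, C#, D#m, E#dim. F#, B and C# are all diatonic. But D (D–F#–A) is foreign: the diatonic vi on degree 6 is D#m, whereas D comes from F# minor. It is labeled bVI.

bVI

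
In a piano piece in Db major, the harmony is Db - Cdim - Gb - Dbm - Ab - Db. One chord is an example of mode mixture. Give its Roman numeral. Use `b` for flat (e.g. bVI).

i

Db major has the diatonic set Db, Ebm, Fm, Gb, Ab, Bbm, Cdim. Db, Cdim, Gb and Ab all belong to that set. Dbm (Db–Fb–Ab) doesn't fit — on degree 1 Db major would have Db (I). Dbm is the degree-1 chord of Db minor, so it is the borrowed i.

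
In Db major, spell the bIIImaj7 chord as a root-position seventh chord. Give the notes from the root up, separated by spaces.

Fb Ab Cb Eb

Scale degree 3 in Db major is F. bIIImaj7 uses the lowered form, Fb, taken from Db minor. Stacking thirds in Db minor on Fb gives Fb–Ab–Cb–Eb.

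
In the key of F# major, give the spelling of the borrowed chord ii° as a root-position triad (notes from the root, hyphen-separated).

The root, G#, is scale degree 2 — the same note in F# major and F# minor; only the chord quality changes. In F# minor the chord on G# is G#–B–D.

G#-B-D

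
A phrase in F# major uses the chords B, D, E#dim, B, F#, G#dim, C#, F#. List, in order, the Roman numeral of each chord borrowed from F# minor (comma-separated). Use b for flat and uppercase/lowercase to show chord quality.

In F# major the diatonic chords are F#, G#m, A#m, B, C#, D#m, E#dim. B, E#dim, F# and C# are all diatonic. But D (D–F#–A) is foreign: the diatonic vi on degree 6 is D#m, whereas D comes from F# minor. It is labeled bVI. G#dim (G#–B–D) doesn't fit — on degree 2 F# major would have G#m (ii). G#dim is the degree-2 chord of F# minor, so it is the borrowed ii°.

bVI, ii°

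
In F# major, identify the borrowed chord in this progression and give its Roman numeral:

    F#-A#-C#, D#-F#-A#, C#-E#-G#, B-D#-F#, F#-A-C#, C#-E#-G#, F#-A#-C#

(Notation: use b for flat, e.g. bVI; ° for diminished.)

i

The diatonic triads in F# major are F#, G#m, A#m, B, C#, D#m, E#dim. F#–A#–C# = F#, D#–F#–A# = D#m, C#–E#–G# = C# and B–D#–F# = B all belong to that set. F#–A–C# doesn't fit — on degree 1 F# major would have F# (I). F#m is the degree-1 chord of F# minor, so it is the borrowed i.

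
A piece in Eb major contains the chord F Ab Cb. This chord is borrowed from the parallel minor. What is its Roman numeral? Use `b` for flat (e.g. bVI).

The root F is the diatonic 2nd degree of Eb major; the borrowing shows in the chord quality. The diatonic chord on degree 2 would be Fm (ii), but F–Ab–Cb is the diminished chord from Eb minor. As a borrowed chord it is labeled ii°.

ii°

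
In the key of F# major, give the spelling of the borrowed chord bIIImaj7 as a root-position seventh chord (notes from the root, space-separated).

The root of bIIImaj7 is the lowered 3rd degree: A# becomes A. Stacking thirds in F# minor on A gives A–C#–E–G#.

A C# E G#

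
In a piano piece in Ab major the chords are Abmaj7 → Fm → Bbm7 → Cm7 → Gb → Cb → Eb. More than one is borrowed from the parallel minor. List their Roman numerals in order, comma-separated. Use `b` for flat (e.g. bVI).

Ab major has the diatonic set Ab, Bbm, Cm, Db, Eb, Fm, Gdim. Abmaj7, Fm, Bbm7, Cm7 and Eb are all diatonic. Gb (Gb–Bb–Db) doesn't fit — on degree 7 Ab major would have Gdim (vii°). Gb is the degree-7 chord of Ab minor, so it is the borrowed bVII. Cb (Cb–Eb–Gb) doesn't fit — on degree 3 Ab major would have Cm (iii). Cb is the degree-3 chord of Ab minor, so it is the borrowed bIII.

bVII, bIII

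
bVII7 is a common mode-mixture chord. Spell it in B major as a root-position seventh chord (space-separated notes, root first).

bVII7 is built on the lowered scale degree 7. In B major degree 7 is A#; lowered it becomes A. Stacking thirds in B minor on A gives A–C#–E–G.

A C# E G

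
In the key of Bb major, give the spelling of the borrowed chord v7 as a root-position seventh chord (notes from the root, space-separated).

The root, F, is scale degree 5 — the same note in Bb major and Bb minor; only the chord quality changes. Building the minor-seventh chord from the parallel minor on F: F–Ab–C–Eb.

F Ab C Eb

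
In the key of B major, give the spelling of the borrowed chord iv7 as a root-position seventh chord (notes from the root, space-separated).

E G B D

The root, E, is scale degree 4 — the same note in B major and B minor; only the chord quality changes. Building the minor-seventh chord from the parallel minor on E: E–G–B–D.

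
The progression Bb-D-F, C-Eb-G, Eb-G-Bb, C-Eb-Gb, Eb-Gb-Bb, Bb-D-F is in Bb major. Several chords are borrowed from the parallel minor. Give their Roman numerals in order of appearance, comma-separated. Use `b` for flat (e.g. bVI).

In Bb major the diatonic chords are Bb, Cm, Dm, Eb, F, Gm, Adim. Of the given chords, Bb–D–F = Bb, C–Eb–G = Cm and Eb–G–Bb = Eb are diatonic. C–Eb–Gb is not: scale degree 2 in Bb major carries Cm (ii). In Bb minor the chord on that degree is Cdim, so here it functions as ii°, borrowed from the parallel minor. Eb–Gb–Bb is not: scale degree 4 in Bb major carries Eb (IV). In Bb minor the chord on that degree is Ebm, so here it functions as iv, borrowed from the parallel minor.

ii°, iv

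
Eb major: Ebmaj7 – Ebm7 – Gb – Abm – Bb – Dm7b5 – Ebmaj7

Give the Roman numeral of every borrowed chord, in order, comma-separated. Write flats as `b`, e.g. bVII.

i7, bIII, iv

Eb major has the diatonic set Eb, Fm, Gm, Ab, Bb, Cm, Ddim. Ebmaj7, Bb and Dm7b5 all belong to that set. Ebm7 (Eb–Gb–Bb–Db) doesn't fit — on degree 1 Eb major would have Eb (I). Ebm7 is the degree-1 chord of Eb minor, so it is the borrowed i7. But Gb (Gb–Bb–Db) is foreign: the diatonic iii on degree 3 is Gm, whereas Gb comes from Eb minor. It is labeled bIII. But Abm (Ab–Cb–Eb) is foreign: the diatonic IV on degree 4 is Ab, whereas Abm comes from Eb minor. It is labeled iv.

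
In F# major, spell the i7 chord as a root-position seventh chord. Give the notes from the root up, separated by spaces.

The root, F#, is scale degree 1 — the same note in F# major and F# minor; only the chord quality changes. Stacking thirds in F# minor on F# gives F#–A–C#–E.

F# A C# E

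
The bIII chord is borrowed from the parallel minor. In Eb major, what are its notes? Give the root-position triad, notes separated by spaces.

Gb Bb Db

The root of bIII is the lowered 3rd degree: G becomes Gb. Stacking thirds in Eb minor on Gb gives Gb–Bb–Db.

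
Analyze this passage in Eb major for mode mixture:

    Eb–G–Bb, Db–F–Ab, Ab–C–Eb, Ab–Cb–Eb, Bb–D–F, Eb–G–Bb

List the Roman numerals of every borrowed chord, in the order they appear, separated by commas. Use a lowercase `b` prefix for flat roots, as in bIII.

Eb major has the diatonic set Eb, Fm, Gm, Ab, Bb, Cm, Ddim. Of the given chords, Eb–G–Bb = Eb, Ab–C–Eb = Ab and Bb–D–F = Bb are diatonic. Db–F–Ab is not: scale degree 7 in Eb major carries Ddim (vii°). In Eb minor the chord on that degree is Db, so here it functions as bVII, borrowed from the parallel minor. But Ab–Cb–Eb is foreign: the diatonic IV on degree 4 is Ab, whereas Abm comes from Eb minor. It is labeled iv.

bVII, iv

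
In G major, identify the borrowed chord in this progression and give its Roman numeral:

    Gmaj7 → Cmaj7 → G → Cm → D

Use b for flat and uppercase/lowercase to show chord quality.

G major has the diatonic set G, Am, Bm, C, D, Em, F#dim. Gmaj7, Cmaj7, G and D all belong to that set. Cm (C–Eb–G) is not: scale degree 4 in G major carries C (IV). In G minor the chord on that degree is Cm, so here it functions as iv, borrowed from the parallel minor.

iv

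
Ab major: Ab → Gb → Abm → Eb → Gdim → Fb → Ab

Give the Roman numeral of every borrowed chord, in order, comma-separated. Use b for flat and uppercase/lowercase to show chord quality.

bVII, i, bVI

Ab major has the diatonic set Ab, Bbm, Cm, Db, Eb, Fm, Gdim. Of the given chords, Ab, Eb and Gdim are diatonic. But Gb (Gb–Bb–Db) is foreign: the diatonic vii° on degree 7 is Gdim, whereas Gb comes from Ab minor. It is labeled bVII. But Abm (Ab–Cb–Eb) is foreign: the diatonic I on degree 1 is Ab, whereas Abm comes from Ab minor. It is labeled i. Fb (Fb–Ab–Cb) is not: scale degree 6 in Ab major carries Fm (vi). In Ab minor the chord on that degree is Fb, so here it functions as bVI, borrowed from the parallel minor.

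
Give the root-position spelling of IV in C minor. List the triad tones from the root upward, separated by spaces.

The root, F, is scale degree 4 — the same note in C minor and C major; only the chord quality changes. In C major the chord on F is F–A–C.

F A C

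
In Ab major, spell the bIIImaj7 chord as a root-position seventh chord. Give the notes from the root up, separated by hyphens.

Cb-Eb-Gb-Bb

bIIImaj7 is built on the lowered scale degree 3. In Ab major degree 3 is C; lowered it becomes Cb. Stacking thirds in Ab minor on Cb gives Cb–Eb–Gb–Bb.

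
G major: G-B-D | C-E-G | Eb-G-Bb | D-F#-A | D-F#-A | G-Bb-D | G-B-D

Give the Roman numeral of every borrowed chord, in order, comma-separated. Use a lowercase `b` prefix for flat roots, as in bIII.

bVI, i

G major has the diatonic set G, Am, Bm, C, D, Em, F#dim. G–B–D = G, C–E–G = C and D–F#–A = D are all diatonic. Eb–G–Bb doesn't fit — on degree 6 G major would have Em (vi). Eb is the degree-6 chord of G minor, so it is the borrowed bVI. G–Bb–D doesn't fit — on degree 1 G major would have G (I). Gm is the degree-1 chord of G minor, so it is the borrowed i.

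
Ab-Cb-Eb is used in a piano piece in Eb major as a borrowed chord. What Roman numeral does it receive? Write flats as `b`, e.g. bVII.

iv

The root Ab is the diatonic 4th degree of Eb major; the borrowing shows in the chord quality. The diatonic chord on degree 4 would be Ab (IV), but Ab–Cb–Eb is the minor chord from Eb minor. As a borrowed chord it is labeled iv.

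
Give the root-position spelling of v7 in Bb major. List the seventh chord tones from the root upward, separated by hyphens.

v7 is built on scale degree 5, which is F in both Bb major and its parallel. Stacking thirds in Bb minor on F gives F–Ab–C–Eb.

F-Ab-C-Eb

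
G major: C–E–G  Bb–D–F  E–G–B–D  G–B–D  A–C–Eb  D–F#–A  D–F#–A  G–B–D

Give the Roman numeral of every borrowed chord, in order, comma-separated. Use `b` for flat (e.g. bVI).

bIII, ii°

In G major the diatonic chords are G, Am, Bm, C, D, Em, F#dim. C–E–G = C, E–G–B–D = Em7, G–B–D = G and D–F#–A = D all belong to that set. Bb–D–F is not: scale degree 3 in G major carries Bm (iii). In G minor the chord on that degree is Bb, so here it functions as bIII, borrowed from the parallel minor. But A–C–Eb is foreign: the diatonic ii on degree 2 is Am, whereas Adim comes from G minor. It is labeled ii°.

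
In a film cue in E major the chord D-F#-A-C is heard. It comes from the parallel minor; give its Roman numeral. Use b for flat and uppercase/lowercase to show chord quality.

bVII7

In E major scale degree 7 is D#; D is its lowered form, from E minor. D–F#–A–C is a dominant-seventh chord — the form found in E minor, not the diatonic vii° (D#dim). Borrowed into E major it is written bVII7.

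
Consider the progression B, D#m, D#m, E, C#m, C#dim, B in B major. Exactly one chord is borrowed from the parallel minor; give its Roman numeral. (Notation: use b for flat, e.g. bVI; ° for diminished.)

ii°

B major has the diatonic set B, C#m, D#m, E, F#, G#m, A#dim. B, D#m, E and C#m are all diatonic. C#dim (C#–E–G) doesn't fit — on degree 2 B major would have C#m (ii). C#dim is the degree-2 chord of B minor, so it is the borrowed ii°.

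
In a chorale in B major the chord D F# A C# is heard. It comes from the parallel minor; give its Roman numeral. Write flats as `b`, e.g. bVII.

bIIImaj7

D is the lowered form of scale degree 3 in B major (the diatonic degree 3 is D#). Diatonically B major has D#m (iii) on that degree; D–F#–A–C# is instead the major-seventh chord native to B minor, so it takes the label bIIImaj7.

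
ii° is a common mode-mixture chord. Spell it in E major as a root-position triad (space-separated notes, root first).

ii° is built on scale degree 2, which is F# in both E major and its parallel. Stacking thirds in E minor on F# gives F#–A–C.

F# A C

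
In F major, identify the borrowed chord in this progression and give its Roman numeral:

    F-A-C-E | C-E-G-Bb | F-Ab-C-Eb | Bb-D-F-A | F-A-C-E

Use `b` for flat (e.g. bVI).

i7

The diatonic triads in F major are F, Gm, Am, Bb, C, Dm, Edim. F–A–C–E = Fmaj7, C–E–G–Bb = C7 and Bb–D–F–A = Bbmaj7 are all diatonic. F–Ab–C–Eb is not: scale degree 1 in F major carries F (I). In F minor the chord on that degree is Fm7, so here it functions as i7, borrowed from the parallel minor.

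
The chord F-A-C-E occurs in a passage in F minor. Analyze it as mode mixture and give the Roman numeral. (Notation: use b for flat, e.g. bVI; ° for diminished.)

The root F is the diatonic 1st degree of F minor; the borrowing shows in the chord quality. Diatonically F minor has Fm (i) on that degree; F–A–C–E is instead the major-seventh chord native to F major, so it takes the label Imaj7.

Imaj7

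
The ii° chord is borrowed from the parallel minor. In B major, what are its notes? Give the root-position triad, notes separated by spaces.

The root, C#, is scale degree 2 — the same note in B major and B minor; only the chord quality changes. Building the diminished chord from the parallel minor on C#: C#–E–G.

C# E G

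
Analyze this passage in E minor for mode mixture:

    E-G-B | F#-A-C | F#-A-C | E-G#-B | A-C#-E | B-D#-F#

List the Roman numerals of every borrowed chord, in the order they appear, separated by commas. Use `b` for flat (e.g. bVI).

I, IV

E minor has the diatonic set Em, F#dim, G, Am, B, C, D (with V from harmonic minor). E–G–B = Em, F#–A–C = F#dim and B–D#–F# = B are all diatonic. But E–G#–B is foreign: the diatonic i on degree 1 is Em, whereas E comes from E major. It is labeled I. A–C#–E doesn't fit — on degree 4 E minor would have Am (iv). A is the degree-4 chord of E major, so it is the borrowed IV.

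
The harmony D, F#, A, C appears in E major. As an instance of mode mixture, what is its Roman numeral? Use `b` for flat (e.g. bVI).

D is the lowered form of scale degree 7 in E major (the diatonic degree 7 is D#). The diatonic chord on degree 7 would be D#dim (vii°), but D–F#–A–C is the dominant-seventh chord from E minor. As a borrowed chord it is labeled bVII7.

bVII7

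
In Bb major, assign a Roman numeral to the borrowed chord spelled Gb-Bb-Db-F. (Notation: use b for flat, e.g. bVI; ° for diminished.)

Gb is the lowered form of scale degree 6 in Bb major (the diatonic degree 6 is G). Diatonically Bb major has Gm (vi) on that degree; Gb–Bb–Db–F is instead the major-seventh chord native to Bb minor, so it takes the label bVImaj7.

bVImaj7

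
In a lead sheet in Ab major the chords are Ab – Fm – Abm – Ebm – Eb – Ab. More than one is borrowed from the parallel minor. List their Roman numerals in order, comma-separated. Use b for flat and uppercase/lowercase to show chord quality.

The diatonic triads in Ab major are Ab, Bbm, Cm, Db, Eb, Fm, Gdim. Of the given chords, Ab, Fm and Eb are diatonic. But Abm (Ab–Cb–Eb) is foreign: the diatonic I on degree 1 is Ab, whereas Abm comes from Ab minor. It is labeled i. Ebm (Eb–Gb–Bb) doesn't fit — on degree 5 Ab major would have Eb (V). Ebm is the degree-5 chord of Ab minor, so it is the borrowed v.

i, v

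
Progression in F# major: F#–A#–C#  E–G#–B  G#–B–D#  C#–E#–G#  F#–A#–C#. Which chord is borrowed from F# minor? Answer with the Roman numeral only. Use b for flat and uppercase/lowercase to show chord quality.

bVII

The diatonic triads in F# major are F#, G#m, A#m, B, C#, D#m, E#dim. F#–A#–C# = F#, G#–B–D# = G#m and C#–E#–G# = C# all belong to that set. E–G#–B doesn't fit — on degree 7 F# major would have E#dim (vii°). E is the degree-7 chord of F# minor, so it is the borrowed bVII.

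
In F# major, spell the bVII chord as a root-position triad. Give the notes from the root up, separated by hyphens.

E-G#-B

Scale degree 7 in F# major is E#. bVII uses the lowered form, E, taken from F# minor. Stacking thirds in F# minor on E gives E–G#–B.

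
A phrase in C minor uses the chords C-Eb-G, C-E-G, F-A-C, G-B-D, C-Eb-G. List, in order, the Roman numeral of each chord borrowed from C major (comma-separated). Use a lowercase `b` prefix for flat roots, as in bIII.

I, IV

C minor has the diatonic set Cm, Ddim, Eb, Fm, G, Ab, Bb (with V from harmonic minor). C–Eb–G = Cm and G–B–D = G both belong to that set. C–E–G is not: scale degree 1 in C minor carries Cm (i). In C major the chord on that degree is C, so here it functions as I, borrowed from the parallel major. F–A–C is not: scale degree 4 in C minor carries Fm (iv). In C major the chord on that degree is F, so here it functions as IV, borrowed from the parallel major.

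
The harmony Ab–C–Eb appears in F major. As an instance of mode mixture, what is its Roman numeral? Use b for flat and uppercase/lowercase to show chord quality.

bIII

Ab is the lowered form of scale degree 3 in F major (the diatonic degree 3 is A). The diatonic chord on degree 3 would be Am (iii), but Ab–C–Eb is the major chord from F minor. As a borrowed chord it is labeled bIII.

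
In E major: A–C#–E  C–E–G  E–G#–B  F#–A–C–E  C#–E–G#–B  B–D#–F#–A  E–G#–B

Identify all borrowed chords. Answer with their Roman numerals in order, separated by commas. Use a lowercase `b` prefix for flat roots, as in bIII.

bVI, iiø7

E major has the diatonic set E, F#m, G#m, A, B, C#m, D#dim. A–C#–E = A, E–G#–B = E, C#–E–G#–B = C#m7 and B–D#–F#–A = B7 all belong to that set. C–E–G doesn't fit — on degree 6 E major would have C#m (vi). C is the degree-6 chord of E minor, so it is the borrowed bVI. F#–A–C–E is not: scale degree 2 in E major carries F#m (ii). In E minor the chord on that degree is F#m7b5, so here it functions as iiø7, borrowed from the parallel minor.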